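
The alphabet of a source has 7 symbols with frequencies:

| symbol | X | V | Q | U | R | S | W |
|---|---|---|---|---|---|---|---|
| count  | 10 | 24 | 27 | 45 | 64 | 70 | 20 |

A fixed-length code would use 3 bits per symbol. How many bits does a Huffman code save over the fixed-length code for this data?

Fixed-length: 3 bits × 260 symbols = 780 bits.
Huffman merges:
X(10) + W(20) → 30
V(24) + Q(27) → 51
30 + U(45) → 75
51 + R(64) → 115
S(70) + 75 → 145
115 + 145 → 260
Huffman total = 30 + 51 + 75 + 115 + 145 + 260 = 676 bits.
Saving = 780 − 676 = 104 bits.

104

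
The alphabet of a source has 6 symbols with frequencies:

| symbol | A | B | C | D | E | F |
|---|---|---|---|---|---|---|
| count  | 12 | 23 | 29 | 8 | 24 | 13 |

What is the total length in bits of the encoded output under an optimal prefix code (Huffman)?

Merge the two smallest weights repeatedly:
D(8) + A(12) → 20
F(13) + 20 → 33
B(23) + E(24) → 47
C(29) + 33 → 62
47 + 62 → 109
Each symbol's bit-cost is frequency × depth; summing gives 271 bits (equivalently 20 + 33 + 47 + 62 + 109).

271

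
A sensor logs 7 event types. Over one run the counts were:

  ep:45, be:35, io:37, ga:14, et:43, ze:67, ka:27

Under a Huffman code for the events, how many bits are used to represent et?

Build the tree from the bottom:
combine ga(14), ka(27) → 41
combine be(35), io(37) → 72
combine 41, et(43) → 84
combine ep(45), ze(67) → 112
combine 72, 84 → 156
combine 112, 156 → 268
et sits 3 levels below the root, so its codeword is 3 bits.

3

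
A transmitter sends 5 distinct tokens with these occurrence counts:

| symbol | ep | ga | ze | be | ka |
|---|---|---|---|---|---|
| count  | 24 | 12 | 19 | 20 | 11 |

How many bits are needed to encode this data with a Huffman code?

195

Greedily combine the two least-frequent nodes:
ka(11) + ga(12) → 23
ze(19) + be(20) → 39
23 + ep(24) → 47
39 + 47 → 86
Each symbol's bit-cost is frequency × depth; summing gives 195 bits (equivalently 23 + 39 + 47 + 86).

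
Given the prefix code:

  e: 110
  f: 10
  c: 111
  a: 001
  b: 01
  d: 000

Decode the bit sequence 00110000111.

Read left to right; each codeword is recognised as soon as it completes (prefix code):
  001→a | 10→f | 000→d | 111→c
Decoded message: afdc

afdc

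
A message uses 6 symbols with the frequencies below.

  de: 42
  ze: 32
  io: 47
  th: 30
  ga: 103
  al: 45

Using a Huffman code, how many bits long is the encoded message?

747

Greedily combine the two least-frequent nodes:
merge th(30) and ze(32): 62
merge de(42) and al(45): 87
merge io(47) and 62: 109
merge 87 and ga(103): 190
merge 109 and 190: 299
Each symbol's bit-cost is frequency × depth; summing gives 747 bits (equivalently 62 + 87 + 109 + 190 + 299).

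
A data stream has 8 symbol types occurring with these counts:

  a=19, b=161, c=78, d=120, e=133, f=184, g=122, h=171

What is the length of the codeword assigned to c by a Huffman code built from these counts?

Build the tree from the bottom:
combine a(19), c(78) → 97
combine 97, d(120) → 217
combine g(122), e(133) → 255
combine b(161), h(171) → 332
combine f(184), 217 → 401
combine 255, 332 → 587
combine 401, 587 → 988
c sits 4 levels below the root, so its codeword is 4 bits.

4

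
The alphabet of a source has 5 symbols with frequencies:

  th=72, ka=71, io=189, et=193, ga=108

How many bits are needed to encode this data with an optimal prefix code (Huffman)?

1409

Merge the two smallest weights repeatedly:
merge ka(71) and th(72): 143
merge ga(108) and 143: 251
merge io(189) and et(193): 382
merge 251 and 382: 633
Total encoded bits = sum of merged weights = 143 + 251 + 382 + 633 = 1409.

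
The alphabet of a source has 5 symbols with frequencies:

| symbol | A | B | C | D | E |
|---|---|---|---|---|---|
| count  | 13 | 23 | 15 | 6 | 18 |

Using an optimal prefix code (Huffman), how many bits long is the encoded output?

Build the Huffman tree bottom-up:
D(6) + A(13) → 19
C(15) + E(18) → 33
19 + B(23) → 42
33 + 42 → 75
Each symbol's bit-cost is frequency × depth; summing gives 169 bits (equivalently 19 + 33 + 42 + 75).

169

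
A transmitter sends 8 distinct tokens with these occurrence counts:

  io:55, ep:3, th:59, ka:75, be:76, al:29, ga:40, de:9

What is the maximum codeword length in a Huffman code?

5

Merge the two lowest-weight nodes at each step:
combine ep(3), de(9) → 12
combine 12, al(29) → 41
combine ga(40), 41 → 81
combine io(55), th(59) → 114
combine ka(75), be(76) → 151
combine 81, 114 → 195
combine 151, 195 → 346
Maximum depth reached is 5.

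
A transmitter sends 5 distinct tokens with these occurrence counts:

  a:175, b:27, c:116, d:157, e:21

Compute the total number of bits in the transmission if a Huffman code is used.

1029

Greedily combine the two least-frequent nodes:
e(21) + b(27) → 48
48 + c(116) → 164
d(157) + 164 → 321
a(175) + 321 → 496
The encoded length is the sum of every internal node's weight: 48 + 164 + 321 + 496 = 1029 bits.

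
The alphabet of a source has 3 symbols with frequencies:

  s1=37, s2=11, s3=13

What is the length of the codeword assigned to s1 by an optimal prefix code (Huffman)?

Build the tree from the bottom:
merge s2(11) and s3(13): 24
merge 24 and s1(37): 61
s1 is merged only at the final step, so code length = 1.

1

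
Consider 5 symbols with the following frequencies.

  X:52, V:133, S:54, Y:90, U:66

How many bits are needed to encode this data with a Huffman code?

Merge the two smallest weights repeatedly:
X(52) + S(54) → 106
U(66) + Y(90) → 156
106 + V(133) → 239
156 + 239 → 395
The encoded length is the sum of every internal node's weight: 106 + 156 + 239 + 395 = 896 bits.

896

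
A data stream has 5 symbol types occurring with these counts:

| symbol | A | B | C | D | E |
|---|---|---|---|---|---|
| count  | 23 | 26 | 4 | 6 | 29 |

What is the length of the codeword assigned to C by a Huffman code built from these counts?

Repeatedly merge the two smallest:
C(4) + D(6) → 10
10 + A(23) → 33
B(26) + E(29) → 55
33 + 55 → 88
C sits 3 levels below the root, so its codeword is 3 bits.

3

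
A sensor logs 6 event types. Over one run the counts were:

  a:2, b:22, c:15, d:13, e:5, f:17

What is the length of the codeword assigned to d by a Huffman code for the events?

3

Huffman merges, smallest pair first:
a(2) + e(5) → 7
7 + d(13) → 20
c(15) + f(17) → 32
20 + b(22) → 42
32 + 42 → 74
d's leaf is at depth 3, giving a 3-bit codeword.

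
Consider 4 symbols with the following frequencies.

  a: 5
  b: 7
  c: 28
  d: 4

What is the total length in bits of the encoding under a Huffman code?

69

Merge the two smallest weights repeatedly:
combine d(4), a(5) → 9
combine b(7), 9 → 16
combine 16, c(28) → 44
Total encoded bits = sum of merged weights = 9 + 16 + 44 = 69.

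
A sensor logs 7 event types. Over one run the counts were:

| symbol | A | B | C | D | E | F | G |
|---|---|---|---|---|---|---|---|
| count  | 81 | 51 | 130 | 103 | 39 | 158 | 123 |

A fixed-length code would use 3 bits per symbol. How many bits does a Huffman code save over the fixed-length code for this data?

Fixed-length: 3 bits × 685 symbols = 2055 bits.
Huffman merges:
combine E(39), B(51) → 90
combine A(81), 90 → 171
combine D(103), G(123) → 226
combine C(130), F(158) → 288
combine 171, 226 → 397
combine 288, 397 → 685
Huffman total = 90 + 171 + 226 + 288 + 397 + 685 = 1857 bits.
Saving = 2055 − 1857 = 198 bits.

198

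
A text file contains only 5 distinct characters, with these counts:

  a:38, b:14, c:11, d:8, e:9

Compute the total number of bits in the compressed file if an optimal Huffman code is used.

Merge the two smallest weights repeatedly:
merge d(8) and e(9): 17
merge c(11) and b(14): 25
merge 17 and 25: 42
merge a(38) and 42: 80
The encoded length is the sum of every internal node's weight: 17 + 25 + 42 + 80 = 164 bits.

164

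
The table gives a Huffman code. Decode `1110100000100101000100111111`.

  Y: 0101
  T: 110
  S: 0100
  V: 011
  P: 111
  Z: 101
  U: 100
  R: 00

PSRSZRSPP

Read left to right; each codeword is recognised as soon as it completes (prefix code):
  111→P | 0100→S | 00→R | 0100→S | 101→Z | 00→R | 0100→S | 111→P | 111→P
Decoded message: PSRSZRSPP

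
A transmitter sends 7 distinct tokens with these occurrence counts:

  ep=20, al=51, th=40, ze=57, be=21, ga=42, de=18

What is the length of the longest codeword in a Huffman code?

4

Merge the two lowest-weight nodes at each step:
merge de(18) and ep(20): 38
merge be(21) and 38: 59
merge th(40) and ga(42): 82
merge al(51) and ze(57): 108
merge 59 and 82: 141
merge 108 and 141: 249
The rarest symbols sit at the bottom; the longest codeword is 4 bits.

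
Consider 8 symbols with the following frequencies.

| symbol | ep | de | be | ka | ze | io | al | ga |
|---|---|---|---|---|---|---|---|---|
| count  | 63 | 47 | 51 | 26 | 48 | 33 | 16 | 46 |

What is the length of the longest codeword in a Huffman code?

4

Merge the two lowest-weight nodes at each step:
al(16) + ka(26) → 42
io(33) + 42 → 75
ga(46) + de(47) → 93
ze(48) + be(51) → 99
ep(63) + 75 → 138
93 + 99 → 192
138 + 192 → 330
The rarest symbols sit at the bottom; the longest codeword is 4 bits.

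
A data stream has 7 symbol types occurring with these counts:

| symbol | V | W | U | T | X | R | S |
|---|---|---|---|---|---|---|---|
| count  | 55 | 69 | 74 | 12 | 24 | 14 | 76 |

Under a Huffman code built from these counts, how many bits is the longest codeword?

5

Merge the two lowest-weight nodes at each step:
merge T(12) and R(14): 26
merge X(24) and 26: 50
merge 50 and V(55): 105
merge W(69) and U(74): 143
merge S(76) and 105: 181
merge 143 and 181: 324
The rarest symbols sit at the bottom; the longest codeword is 5 bits.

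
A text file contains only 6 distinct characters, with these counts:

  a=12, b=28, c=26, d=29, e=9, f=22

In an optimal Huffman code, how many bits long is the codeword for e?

Repeatedly merge the two smallest:
combine e(9), a(12) → 21
combine 21, f(22) → 43
combine c(26), b(28) → 54
combine d(29), 43 → 72
combine 54, 72 → 126
e's leaf is at depth 4, giving a 4-bit codeword.

4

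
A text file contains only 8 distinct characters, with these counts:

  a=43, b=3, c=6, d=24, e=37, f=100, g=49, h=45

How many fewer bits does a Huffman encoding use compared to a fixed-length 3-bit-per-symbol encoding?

107

Fixed-length: 3 bits × 307 symbols = 921 bits.
Huffman merges:
b(3) + c(6) → 9
9 + d(24) → 33
33 + e(37) → 70
a(43) + h(45) → 88
g(49) + 70 → 119
88 + f(100) → 188
119 + 188 → 307
Huffman total = 9 + 33 + 70 + 88 + 119 + 188 + 307 = 814 bits.
Saving = 921 − 814 = 107 bits.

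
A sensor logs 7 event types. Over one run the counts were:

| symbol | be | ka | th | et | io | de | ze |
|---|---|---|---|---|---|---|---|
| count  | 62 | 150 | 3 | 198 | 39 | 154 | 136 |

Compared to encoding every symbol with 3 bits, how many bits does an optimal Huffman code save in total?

Fixed-length: 3 bits × 742 symbols = 2226 bits.
Huffman merges:
th(3) + io(39) → 42
42 + be(62) → 104
104 + ze(136) → 240
ka(150) + de(154) → 304
et(198) + 240 → 438
304 + 438 → 742
Huffman total = 42 + 104 + 240 + 304 + 438 + 742 = 1870 bits.
Saving = 2226 − 1870 = 356 bits.

356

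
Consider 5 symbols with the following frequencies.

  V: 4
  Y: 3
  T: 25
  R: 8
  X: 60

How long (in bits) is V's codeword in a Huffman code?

Build the tree from the bottom:
Y(3) + V(4) → 7
7 + R(8) → 15
15 + T(25) → 40
40 + X(60) → 100
V sits 4 levels below the root, so its codeword is 4 bits.

4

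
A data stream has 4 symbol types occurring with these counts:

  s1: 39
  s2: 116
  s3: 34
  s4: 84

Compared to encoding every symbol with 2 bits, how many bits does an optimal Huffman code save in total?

Fixed-length: 2 bits × 273 symbols = 546 bits.
Huffman merges:
combine s3(34), s1(39) → 73
combine 73, s4(84) → 157
combine s2(116), 157 → 273
Huffman total = 73 + 157 + 273 = 503 bits.
Saving = 546 − 503 = 43 bits.

43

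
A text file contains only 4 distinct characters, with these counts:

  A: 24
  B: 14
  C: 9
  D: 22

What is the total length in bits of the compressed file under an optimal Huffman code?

Build the Huffman tree bottom-up:
merge C(9) and B(14): 23
merge D(22) and 23: 45
merge A(24) and 45: 69
The encoded length is the sum of every internal node's weight: 23 + 45 + 69 = 137 bits.

137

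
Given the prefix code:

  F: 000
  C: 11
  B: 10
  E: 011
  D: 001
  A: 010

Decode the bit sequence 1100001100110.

CFEDB

Read left to right; each codeword is recognised as soon as it completes (prefix code):
  11→C | 000→F | 011→E | 001→D | 10→B
Decoded message: CFEDB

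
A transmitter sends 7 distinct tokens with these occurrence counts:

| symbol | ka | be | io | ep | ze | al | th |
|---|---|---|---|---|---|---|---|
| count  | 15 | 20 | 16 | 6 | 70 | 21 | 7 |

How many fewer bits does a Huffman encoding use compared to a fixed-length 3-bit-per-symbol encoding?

Fixed-length: 3 bits × 155 symbols = 465 bits.
Huffman merges:
merge ep(6) and th(7): 13
merge 13 and ka(15): 28
merge io(16) and be(20): 36
merge al(21) and 28: 49
merge 36 and 49: 85
merge ze(70) and 85: 155
Huffman total = 13 + 28 + 36 + 49 + 85 + 155 = 366 bits.
Saving = 465 − 366 = 99 bits.

99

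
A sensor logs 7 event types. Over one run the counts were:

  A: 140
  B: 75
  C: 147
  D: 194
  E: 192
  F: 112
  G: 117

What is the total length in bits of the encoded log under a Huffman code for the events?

2732

Merge the two smallest weights repeatedly:
combine B(75), F(112) → 187
combine G(117), A(140) → 257
combine C(147), 187 → 334
combine E(192), D(194) → 386
combine 257, 334 → 591
combine 386, 591 → 977
Each symbol's bit-cost is frequency × depth; summing gives 2732 bits (equivalently 187 + 257 + 334 + 386 + 591 + 977).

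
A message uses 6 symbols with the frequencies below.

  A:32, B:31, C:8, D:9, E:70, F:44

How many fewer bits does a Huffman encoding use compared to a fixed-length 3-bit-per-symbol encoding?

Fixed-length: 3 bits × 194 symbols = 582 bits.
Huffman merges:
C(8) + D(9) → 17
17 + B(31) → 48
A(32) + F(44) → 76
48 + E(70) → 118
76 + 118 → 194
Huffman total = 17 + 48 + 76 + 118 + 194 = 453 bits.
Saving = 582 − 453 = 129 bits.

129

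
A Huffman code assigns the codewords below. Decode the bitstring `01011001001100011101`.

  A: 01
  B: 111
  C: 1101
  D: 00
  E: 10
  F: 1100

AAEADFAC

Read left to right; each codeword is recognised as soon as it completes (prefix code):
  01→A | 01→A | 10→E | 01→A | 00→D | 1100→F | 01→A | 1101→C
Decoded message: AAEADFAC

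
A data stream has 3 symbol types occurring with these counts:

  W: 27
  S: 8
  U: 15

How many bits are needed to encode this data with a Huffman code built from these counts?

Build the Huffman tree bottom-up:
merge S(8) and U(15): 23
merge 23 and W(27): 50
The encoded length is the sum of every internal node's weight: 23 + 50 = 73 bits.

73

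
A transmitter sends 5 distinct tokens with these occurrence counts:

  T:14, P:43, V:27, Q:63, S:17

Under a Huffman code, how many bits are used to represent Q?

Build the tree from the bottom:
combine T(14), S(17) → 31
combine V(27), 31 → 58
combine P(43), 58 → 101
combine Q(63), 101 → 164
Q is a child of the root — depth 1, so its codeword is a single bit.

1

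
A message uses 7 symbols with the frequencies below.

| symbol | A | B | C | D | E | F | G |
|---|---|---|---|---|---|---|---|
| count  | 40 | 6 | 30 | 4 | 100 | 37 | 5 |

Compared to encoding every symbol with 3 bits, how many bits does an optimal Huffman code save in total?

Fixed-length: 3 bits × 222 symbols = 666 bits.
Huffman merges:
combine D(4), G(5) → 9
combine B(6), 9 → 15
combine 15, C(30) → 45
combine F(37), A(40) → 77
combine 45, 77 → 122
combine E(100), 122 → 222
Huffman total = 9 + 15 + 45 + 77 + 122 + 222 = 490 bits.
Saving = 666 − 490 = 176 bits.

176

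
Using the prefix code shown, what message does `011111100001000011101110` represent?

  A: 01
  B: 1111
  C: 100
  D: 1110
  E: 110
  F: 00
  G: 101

ABCFCFDD

Read left to right; each codeword is recognised as soon as it completes (prefix code):
  01→A | 1111→B | 100→C | 00→F | 100→C | 00→F | 1110→D | 1110→D
Decoded message: ABCFCFDD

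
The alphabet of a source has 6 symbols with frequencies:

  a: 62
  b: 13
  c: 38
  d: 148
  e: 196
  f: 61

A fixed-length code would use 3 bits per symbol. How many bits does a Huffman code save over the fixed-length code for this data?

377

Fixed-length: 3 bits × 518 symbols = 1554 bits.
Huffman merges:
merge b(13) and c(38): 51
merge 51 and f(61): 112
merge a(62) and 112: 174
merge d(148) and 174: 322
merge e(196) and 322: 518
Huffman total = 51 + 112 + 174 + 322 + 518 = 1177 bits.
Saving = 1554 − 1177 = 377 bits.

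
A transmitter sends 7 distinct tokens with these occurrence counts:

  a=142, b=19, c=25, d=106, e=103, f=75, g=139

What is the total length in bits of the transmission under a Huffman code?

1590

Greedily combine the two least-frequent nodes:
merge b(19) and c(25): 44
merge 44 and f(75): 119
merge e(103) and d(106): 209
merge 119 and g(139): 258
merge a(142) and 209: 351
merge 258 and 351: 609
Total encoded bits = sum of merged weights = 44 + 119 + 209 + 258 + 351 + 609 = 1590.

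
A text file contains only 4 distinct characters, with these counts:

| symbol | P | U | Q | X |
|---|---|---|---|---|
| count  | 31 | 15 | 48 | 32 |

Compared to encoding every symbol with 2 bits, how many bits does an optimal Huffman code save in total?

2

Fixed-length: 2 bits × 126 symbols = 252 bits.
Huffman merges:
merge U(15) and P(31): 46
merge X(32) and 46: 78
merge Q(48) and 78: 126
Huffman total = 46 + 78 + 126 = 250 bits.
Saving = 252 − 250 = 2 bits.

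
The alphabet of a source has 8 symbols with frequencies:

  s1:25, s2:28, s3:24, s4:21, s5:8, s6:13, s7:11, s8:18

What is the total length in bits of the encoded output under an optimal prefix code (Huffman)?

435

Merge the two smallest weights repeatedly:
s5(8) + s7(11) → 19
s6(13) + s8(18) → 31
19 + s4(21) → 40
s3(24) + s1(25) → 49
s2(28) + 31 → 59
40 + 49 → 89
59 + 89 → 148
Total encoded bits = sum of merged weights = 19 + 31 + 40 + 49 + 59 + 89 + 148 = 435.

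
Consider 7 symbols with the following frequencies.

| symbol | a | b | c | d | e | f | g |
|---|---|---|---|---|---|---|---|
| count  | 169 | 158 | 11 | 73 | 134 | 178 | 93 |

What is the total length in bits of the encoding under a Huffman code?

Merge the two smallest weights repeatedly:
merge c(11) and d(73): 84
merge 84 and g(93): 177
merge e(134) and b(158): 292
merge a(169) and 177: 346
merge f(178) and 292: 470
merge 346 and 470: 816
Total encoded bits = sum of merged weights = 84 + 177 + 292 + 346 + 470 + 816 = 2185.

2185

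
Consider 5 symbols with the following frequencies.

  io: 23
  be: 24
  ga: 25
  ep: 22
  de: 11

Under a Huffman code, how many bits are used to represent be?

2

Build the tree from the bottom:
combine de(11), ep(22) → 33
combine io(23), be(24) → 47
combine ga(25), 33 → 58
combine 47, 58 → 105
be sits 2 levels below the root, so its codeword is 2 bits.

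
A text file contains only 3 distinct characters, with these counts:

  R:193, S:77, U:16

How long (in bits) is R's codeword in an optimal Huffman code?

Repeatedly merge the two smallest:
combine U(16), S(77) → 93
combine 93, R(193) → 286
R sits one level below the root: a 1-bit codeword.

1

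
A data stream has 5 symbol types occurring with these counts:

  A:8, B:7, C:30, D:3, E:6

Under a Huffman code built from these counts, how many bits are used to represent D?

3

Huffman merges, smallest pair first:
merge D(3) and E(6): 9
merge B(7) and A(8): 15
merge 9 and 15: 24
merge 24 and C(30): 54
D's leaf is at depth 3, giving a 3-bit codeword.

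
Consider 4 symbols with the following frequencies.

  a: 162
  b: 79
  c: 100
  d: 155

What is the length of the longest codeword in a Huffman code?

Merge the two lowest-weight nodes at each step:
merge b(79) and c(100): 179
merge d(155) and a(162): 317
merge 179 and 317: 496
Maximum depth reached is 2.

2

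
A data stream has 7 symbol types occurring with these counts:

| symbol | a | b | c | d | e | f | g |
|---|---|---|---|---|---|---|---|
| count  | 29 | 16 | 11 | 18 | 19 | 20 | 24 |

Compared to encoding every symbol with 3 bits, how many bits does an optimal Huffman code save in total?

Fixed-length: 3 bits × 137 symbols = 411 bits.
Huffman merges:
c(11) + b(16) → 27
d(18) + e(19) → 37
f(20) + g(24) → 44
27 + a(29) → 56
37 + 44 → 81
56 + 81 → 137
Huffman total = 27 + 37 + 44 + 56 + 81 + 137 = 382 bits.
Saving = 411 − 382 = 29 bits.

29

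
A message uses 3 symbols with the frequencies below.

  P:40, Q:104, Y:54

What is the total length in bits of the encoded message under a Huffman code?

292

Merge the two smallest weights repeatedly:
combine P(40), Y(54) → 94
combine 94, Q(104) → 198
The encoded length is the sum of every internal node's weight: 94 + 198 = 292 bits.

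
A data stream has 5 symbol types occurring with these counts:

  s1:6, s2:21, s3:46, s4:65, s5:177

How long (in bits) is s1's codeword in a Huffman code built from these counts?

Build the tree from the bottom:
s1(6) + s2(21) → 27
27 + s3(46) → 73
s4(65) + 73 → 138
138 + s5(177) → 315
s1 sits 4 levels below the root, so its codeword is 4 bits.

4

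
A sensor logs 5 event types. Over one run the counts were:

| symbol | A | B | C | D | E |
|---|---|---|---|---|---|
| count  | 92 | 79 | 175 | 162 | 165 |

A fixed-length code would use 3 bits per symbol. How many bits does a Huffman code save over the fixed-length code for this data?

Fixed-length: 3 bits × 673 symbols = 2019 bits.
Huffman merges:
B(79) + A(92) → 171
D(162) + E(165) → 327
171 + C(175) → 346
327 + 346 → 673
Huffman total = 171 + 327 + 346 + 673 = 1517 bits.
Saving = 2019 − 1517 = 502 bits.

502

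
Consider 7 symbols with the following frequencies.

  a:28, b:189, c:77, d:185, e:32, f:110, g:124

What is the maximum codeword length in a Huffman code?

Merge the two lowest-weight nodes at each step:
merge a(28) and e(32): 60
merge 60 and c(77): 137
merge f(110) and g(124): 234
merge 137 and d(185): 322
merge b(189) and 234: 423
merge 322 and 423: 745
Maximum depth reached is 4.

4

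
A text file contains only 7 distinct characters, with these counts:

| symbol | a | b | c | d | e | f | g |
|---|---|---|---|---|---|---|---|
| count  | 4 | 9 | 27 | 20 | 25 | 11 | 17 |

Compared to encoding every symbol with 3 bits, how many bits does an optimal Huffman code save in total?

39

Fixed-length: 3 bits × 113 symbols = 339 bits.
Huffman merges:
a(4) + b(9) → 13
f(11) + 13 → 24
g(17) + d(20) → 37
24 + e(25) → 49
c(27) + 37 → 64
49 + 64 → 113
Huffman total = 13 + 24 + 37 + 49 + 64 + 113 = 300 bits.
Saving = 339 − 300 = 39 bits.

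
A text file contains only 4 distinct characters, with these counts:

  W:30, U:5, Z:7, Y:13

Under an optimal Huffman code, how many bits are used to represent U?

Huffman merges, smallest pair first:
merge U(5) and Z(7): 12
merge 12 and Y(13): 25
merge 25 and W(30): 55
U's leaf is at depth 3, giving a 3-bit codeword.

3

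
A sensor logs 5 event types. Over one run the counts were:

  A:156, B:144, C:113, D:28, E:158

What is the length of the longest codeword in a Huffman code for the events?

3

Merge the two lowest-weight nodes at each step:
merge D(28) and C(113): 141
merge 141 and B(144): 285
merge A(156) and E(158): 314
merge 285 and 314: 599
The rarest symbols sit at the bottom; the longest codeword is 3 bits.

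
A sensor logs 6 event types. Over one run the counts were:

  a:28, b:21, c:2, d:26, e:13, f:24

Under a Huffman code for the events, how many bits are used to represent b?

Build the tree from the bottom:
c(2) + e(13) → 15
15 + b(21) → 36
f(24) + d(26) → 50
a(28) + 36 → 64
50 + 64 → 114
The subtree containing b is merged 3 times, so code length = 3.

3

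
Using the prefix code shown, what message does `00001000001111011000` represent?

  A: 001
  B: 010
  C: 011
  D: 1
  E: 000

Read left to right; each codeword is recognised as soon as it completes (prefix code):
  000→E | 010→B | 000→E | 011→C | 1→D | 1→D | 011→C | 000→E
Decoded message: EBECDDCE

EBECDDCE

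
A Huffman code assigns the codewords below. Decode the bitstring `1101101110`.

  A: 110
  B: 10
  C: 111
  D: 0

AACD

Read left to right; each codeword is recognised as soon as it completes (prefix code):
  110→A | 110→A | 111→C | 0→D
Decoded message: AACD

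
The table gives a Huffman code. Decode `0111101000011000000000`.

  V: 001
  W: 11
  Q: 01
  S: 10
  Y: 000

QWSSYWYYY

Read left to right; each codeword is recognised as soon as it completes (prefix code):
  01→Q | 11→W | 10→S | 10→S | 000→Y | 11→W | 000→Y | 000→Y | 000→Y
Decoded message: QWSSYWYYY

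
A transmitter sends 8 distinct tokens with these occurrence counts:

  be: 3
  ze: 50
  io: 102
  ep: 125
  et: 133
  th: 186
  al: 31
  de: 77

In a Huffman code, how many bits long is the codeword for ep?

3

Huffman merges, smallest pair first:
combine be(3), al(31) → 34
combine 34, ze(50) → 84
combine de(77), 84 → 161
combine io(102), ep(125) → 227
combine et(133), 161 → 294
combine th(186), 227 → 413
combine 294, 413 → 707
ep's leaf is at depth 3, giving a 3-bit codeword.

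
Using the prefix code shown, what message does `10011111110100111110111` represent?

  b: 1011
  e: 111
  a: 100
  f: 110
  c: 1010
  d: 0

aeecdefe

Read left to right; each codeword is recognised as soon as it completes (prefix code):
  100→a | 111→e | 111→e | 1010→c | 0→d | 111→e | 110→f | 111→e
Decoded message: aeecdefe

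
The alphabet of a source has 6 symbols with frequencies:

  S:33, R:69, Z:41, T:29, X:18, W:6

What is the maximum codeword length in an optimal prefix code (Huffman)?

4

Merge the two lowest-weight nodes at each step:
merge W(6) and X(18): 24
merge 24 and T(29): 53
merge S(33) and Z(41): 74
merge 53 and R(69): 122
merge 74 and 122: 196
Maximum depth reached is 4.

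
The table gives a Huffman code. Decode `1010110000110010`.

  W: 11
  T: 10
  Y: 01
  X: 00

Read left to right; each codeword is recognised as soon as it completes (prefix code):
  10→T | 10→T | 11→W | 00→X | 00→X | 11→W | 00→X | 10→T
Decoded message: TTWXXWXT

TTWXXWXT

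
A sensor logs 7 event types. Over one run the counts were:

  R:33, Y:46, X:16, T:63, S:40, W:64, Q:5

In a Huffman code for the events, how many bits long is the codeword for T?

2

Build the tree from the bottom:
Q(5) + X(16) → 21
21 + R(33) → 54
S(40) + Y(46) → 86
54 + T(63) → 117
W(64) + 86 → 150
117 + 150 → 267
T's leaf is at depth 2, giving a 2-bit codeword.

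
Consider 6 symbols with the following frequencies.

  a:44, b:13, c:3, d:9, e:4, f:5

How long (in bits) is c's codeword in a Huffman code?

Build the tree from the bottom:
c(3) + e(4) → 7
f(5) + 7 → 12
d(9) + 12 → 21
b(13) + 21 → 34
34 + a(44) → 78
c sits 5 levels below the root, so its codeword is 5 bits.

5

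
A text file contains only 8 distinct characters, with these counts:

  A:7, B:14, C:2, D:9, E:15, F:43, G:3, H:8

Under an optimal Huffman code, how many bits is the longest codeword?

Merge the two lowest-weight nodes at each step:
combine C(2), G(3) → 5
combine 5, A(7) → 12
combine H(8), D(9) → 17
combine 12, B(14) → 26
combine E(15), 17 → 32
combine 26, 32 → 58
combine F(43), 58 → 101
The first pair merged (C, G) ends up deepest, at depth 5.

5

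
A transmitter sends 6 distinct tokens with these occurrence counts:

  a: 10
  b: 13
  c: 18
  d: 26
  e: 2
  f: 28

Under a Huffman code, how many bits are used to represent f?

2

Build the tree from the bottom:
e(2) + a(10) → 12
12 + b(13) → 25
c(18) + 25 → 43
d(26) + f(28) → 54
43 + 54 → 97
The subtree containing f is merged 2 times, so code length = 2.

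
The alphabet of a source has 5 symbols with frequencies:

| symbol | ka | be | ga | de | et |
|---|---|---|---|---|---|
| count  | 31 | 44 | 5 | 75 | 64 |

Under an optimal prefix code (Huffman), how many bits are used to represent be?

2

Build the tree from the bottom:
ga(5) + ka(31) → 36
36 + be(44) → 80
et(64) + de(75) → 139
80 + 139 → 219
The subtree containing be is merged 2 times, so code length = 2.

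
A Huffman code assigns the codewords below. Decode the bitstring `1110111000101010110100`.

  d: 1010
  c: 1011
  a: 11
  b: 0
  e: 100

Read left to right; each codeword is recognised as soon as it completes (prefix code):
  11→a | 1011→c | 100→e | 0→b | 1010→d | 1011→c | 0→b | 100→e
Decoded message: acebdcbe

acebdcbe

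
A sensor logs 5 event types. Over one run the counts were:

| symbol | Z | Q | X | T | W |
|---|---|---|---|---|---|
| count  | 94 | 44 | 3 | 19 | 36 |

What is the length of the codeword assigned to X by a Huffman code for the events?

4

Build the tree from the bottom:
merge X(3) and T(19): 22
merge 22 and W(36): 58
merge Q(44) and 58: 102
merge Z(94) and 102: 196
X sits 4 levels below the root, so its codeword is 4 bits.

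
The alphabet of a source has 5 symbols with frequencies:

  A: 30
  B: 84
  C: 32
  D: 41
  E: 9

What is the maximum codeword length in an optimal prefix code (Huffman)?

4

Merge the two lowest-weight nodes at each step:
merge E(9) and A(30): 39
merge C(32) and 39: 71
merge D(41) and 71: 112
merge B(84) and 112: 196
The first pair merged (E, A) ends up deepest, at depth 4.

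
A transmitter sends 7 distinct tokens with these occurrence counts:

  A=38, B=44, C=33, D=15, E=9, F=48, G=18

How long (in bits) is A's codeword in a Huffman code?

Repeatedly merge the two smallest:
combine E(9), D(15) → 24
combine G(18), 24 → 42
combine C(33), A(38) → 71
combine 42, B(44) → 86
combine F(48), 71 → 119
combine 86, 119 → 205
The subtree containing A is merged 3 times, so code length = 3.

3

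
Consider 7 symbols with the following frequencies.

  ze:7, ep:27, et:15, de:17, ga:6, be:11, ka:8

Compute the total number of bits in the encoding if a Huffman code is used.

242

Merge the two smallest weights repeatedly:
ga(6) + ze(7) → 13
ka(8) + be(11) → 19
13 + et(15) → 28
de(17) + 19 → 36
ep(27) + 28 → 55
36 + 55 → 91
The encoded length is the sum of every internal node's weight: 13 + 19 + 28 + 36 + 55 + 91 = 242 bits.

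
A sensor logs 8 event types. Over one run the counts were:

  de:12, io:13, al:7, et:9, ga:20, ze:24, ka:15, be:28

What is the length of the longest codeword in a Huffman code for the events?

Merge the two lowest-weight nodes at each step:
al(7) + et(9) → 16
de(12) + io(13) → 25
ka(15) + 16 → 31
ga(20) + ze(24) → 44
25 + be(28) → 53
31 + 44 → 75
53 + 75 → 128
The first pair merged (al, et) ends up deepest, at depth 4.

4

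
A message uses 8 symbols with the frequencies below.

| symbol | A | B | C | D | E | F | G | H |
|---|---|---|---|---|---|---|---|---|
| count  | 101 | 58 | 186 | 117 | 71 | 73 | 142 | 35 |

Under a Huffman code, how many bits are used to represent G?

Build the tree from the bottom:
H(35) + B(58) → 93
E(71) + F(73) → 144
93 + A(101) → 194
D(117) + G(142) → 259
144 + C(186) → 330
194 + 259 → 453
330 + 453 → 783
G's leaf is at depth 3, giving a 3-bit codeword.

3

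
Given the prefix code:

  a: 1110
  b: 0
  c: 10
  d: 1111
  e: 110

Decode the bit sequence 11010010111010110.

ecbcace

Read left to right; each codeword is recognised as soon as it completes (prefix code):
  110→e | 10→c | 0→b | 10→c | 1110→a | 10→c | 110→e
Decoded message: ecbcace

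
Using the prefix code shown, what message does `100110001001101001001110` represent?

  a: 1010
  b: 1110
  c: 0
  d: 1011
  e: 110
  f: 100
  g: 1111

feccfeffb

Read left to right; each codeword is recognised as soon as it completes (prefix code):
  100→f | 110→e | 0→c | 0→c | 100→f | 110→e | 100→f | 100→f | 1110→b
Decoded message: feccfeffb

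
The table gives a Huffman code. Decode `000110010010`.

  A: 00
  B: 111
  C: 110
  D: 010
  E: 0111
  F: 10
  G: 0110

AGDD

Read left to right; each codeword is recognised as soon as it completes (prefix code):
  00→A | 0110→G | 010→D | 010→D
Decoded message: AGDD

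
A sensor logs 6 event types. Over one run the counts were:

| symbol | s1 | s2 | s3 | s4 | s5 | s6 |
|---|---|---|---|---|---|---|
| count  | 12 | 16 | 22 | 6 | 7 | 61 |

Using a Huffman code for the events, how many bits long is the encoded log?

263

Greedily combine the two least-frequent nodes:
s4(6) + s5(7) → 13
s1(12) + 13 → 25
s2(16) + s3(22) → 38
25 + 38 → 63
s6(61) + 63 → 124
Total encoded bits = sum of merged weights = 13 + 25 + 38 + 63 + 124 = 263.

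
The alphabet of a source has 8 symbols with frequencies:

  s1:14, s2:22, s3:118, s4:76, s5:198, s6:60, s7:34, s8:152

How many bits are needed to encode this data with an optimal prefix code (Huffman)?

1778

Build the Huffman tree bottom-up:
merge s1(14) and s2(22): 36
merge s7(34) and 36: 70
merge s6(60) and 70: 130
merge s4(76) and s3(118): 194
merge 130 and s8(152): 282
merge 194 and s5(198): 392
merge 282 and 392: 674
Total encoded bits = sum of merged weights = 36 + 70 + 130 + 194 + 282 + 392 + 674 = 1778.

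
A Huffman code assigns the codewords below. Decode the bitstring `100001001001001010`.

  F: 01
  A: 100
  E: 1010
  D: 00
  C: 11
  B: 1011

ADAAAE

Read left to right; each codeword is recognised as soon as it completes (prefix code):
  100→A | 00→D | 100→A | 100→A | 100→A | 1010→E
Decoded message: ADAAAE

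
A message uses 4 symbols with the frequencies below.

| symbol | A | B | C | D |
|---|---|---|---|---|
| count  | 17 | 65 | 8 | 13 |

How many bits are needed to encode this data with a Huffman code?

162

Greedily combine the two least-frequent nodes:
merge C(8) and D(13): 21
merge A(17) and 21: 38
merge 38 and B(65): 103
Each symbol's bit-cost is frequency × depth; summing gives 162 bits (equivalently 21 + 38 + 103).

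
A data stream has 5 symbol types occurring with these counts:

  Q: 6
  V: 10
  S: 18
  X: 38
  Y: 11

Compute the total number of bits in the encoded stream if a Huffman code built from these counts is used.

171

Build the Huffman tree bottom-up:
Q(6) + V(10) → 16
Y(11) + 16 → 27
S(18) + 27 → 45
X(38) + 45 → 83
Each symbol's bit-cost is frequency × depth; summing gives 171 bits (equivalently 16 + 27 + 45 + 83).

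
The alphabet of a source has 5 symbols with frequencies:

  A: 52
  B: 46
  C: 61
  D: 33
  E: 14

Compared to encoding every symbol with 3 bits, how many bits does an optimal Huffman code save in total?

159

Fixed-length: 3 bits × 206 symbols = 618 bits.
Huffman merges:
E(14) + D(33) → 47
B(46) + 47 → 93
A(52) + C(61) → 113
93 + 113 → 206
Huffman total = 47 + 93 + 113 + 206 = 459 bits.
Saving = 618 − 459 = 159 bits.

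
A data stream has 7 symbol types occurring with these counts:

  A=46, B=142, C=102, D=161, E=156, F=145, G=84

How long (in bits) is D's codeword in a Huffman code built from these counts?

2

Repeatedly merge the two smallest:
merge A(46) and G(84): 130
merge C(102) and 130: 232
merge B(142) and F(145): 287
merge E(156) and D(161): 317
merge 232 and 287: 519
merge 317 and 519: 836
D sits 2 levels below the root, so its codeword is 2 bits.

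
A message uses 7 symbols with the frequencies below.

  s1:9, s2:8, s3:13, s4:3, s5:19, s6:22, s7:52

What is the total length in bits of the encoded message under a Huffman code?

305

Merge the two smallest weights repeatedly:
merge s4(3) and s2(8): 11
merge s1(9) and 11: 20
merge s3(13) and s5(19): 32
merge 20 and s6(22): 42
merge 32 and 42: 74
merge s7(52) and 74: 126
The encoded length is the sum of every internal node's weight: 11 + 20 + 32 + 42 + 74 + 126 = 305 bits.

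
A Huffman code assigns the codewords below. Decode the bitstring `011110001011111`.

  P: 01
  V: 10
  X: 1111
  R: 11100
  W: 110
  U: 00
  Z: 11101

PRPPX

Read left to right; each codeword is recognised as soon as it completes (prefix code):
  01→P | 11100→R | 01→P | 01→P | 1111→X
Decoded message: PRPPX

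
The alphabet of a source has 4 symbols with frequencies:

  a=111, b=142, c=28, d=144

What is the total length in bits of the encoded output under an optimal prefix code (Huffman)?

Merge the two smallest weights repeatedly:
merge c(28) and a(111): 139
merge 139 and b(142): 281
merge d(144) and 281: 425
Total encoded bits = sum of merged weights = 139 + 281 + 425 = 845.

845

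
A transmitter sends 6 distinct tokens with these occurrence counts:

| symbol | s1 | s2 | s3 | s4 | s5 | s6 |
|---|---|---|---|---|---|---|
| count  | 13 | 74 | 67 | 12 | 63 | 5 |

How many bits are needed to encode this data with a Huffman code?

515

Greedily combine the two least-frequent nodes:
combine s6(5), s4(12) → 17
combine s1(13), 17 → 30
combine 30, s5(63) → 93
combine s3(67), s2(74) → 141
combine 93, 141 → 234
Each symbol's bit-cost is frequency × depth; summing gives 515 bits (equivalently 17 + 30 + 93 + 141 + 234).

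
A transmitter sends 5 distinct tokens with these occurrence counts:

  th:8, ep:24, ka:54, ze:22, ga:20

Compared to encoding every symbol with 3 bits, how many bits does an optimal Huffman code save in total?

108

Fixed-length: 3 bits × 128 symbols = 384 bits.
Huffman merges:
combine th(8), ga(20) → 28
combine ze(22), ep(24) → 46
combine 28, 46 → 74
combine ka(54), 74 → 128
Huffman total = 28 + 46 + 74 + 128 = 276 bits.
Saving = 384 − 276 = 108 bits.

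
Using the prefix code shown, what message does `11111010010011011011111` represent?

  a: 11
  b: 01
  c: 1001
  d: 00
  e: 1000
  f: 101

aafdcffaa

Read left to right; each codeword is recognised as soon as it completes (prefix code):
  11→a | 11→a | 101→f | 00→d | 1001→c | 101→f | 101→f | 11→a | 11→a
Decoded message: aafdcffaa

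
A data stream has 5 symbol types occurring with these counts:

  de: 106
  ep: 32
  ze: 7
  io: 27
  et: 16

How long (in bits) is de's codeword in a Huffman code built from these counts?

1

Huffman merges, smallest pair first:
combine ze(7), et(16) → 23
combine 23, io(27) → 50
combine ep(32), 50 → 82
combine 82, de(106) → 188
de sits one level below the root: a 1-bit codeword.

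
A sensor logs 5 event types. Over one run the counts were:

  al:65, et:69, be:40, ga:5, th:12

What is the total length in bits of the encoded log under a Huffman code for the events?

Build the Huffman tree bottom-up:
combine ga(5), th(12) → 17
combine 17, be(40) → 57
combine 57, al(65) → 122
combine et(69), 122 → 191
Each symbol's bit-cost is frequency × depth; summing gives 387 bits (equivalently 17 + 57 + 122 + 191).

387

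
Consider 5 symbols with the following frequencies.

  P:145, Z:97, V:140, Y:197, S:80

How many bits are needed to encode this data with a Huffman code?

Greedily combine the two least-frequent nodes:
combine S(80), Z(97) → 177
combine V(140), P(145) → 285
combine 177, Y(197) → 374
combine 285, 374 → 659
Each symbol's bit-cost is frequency × depth; summing gives 1495 bits (equivalently 177 + 285 + 374 + 659).

1495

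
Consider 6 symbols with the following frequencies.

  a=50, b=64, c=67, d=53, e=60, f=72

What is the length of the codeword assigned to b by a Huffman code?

3

Repeatedly merge the two smallest:
combine a(50), d(53) → 103
combine e(60), b(64) → 124
combine c(67), f(72) → 139
combine 103, 124 → 227
combine 139, 227 → 366
b sits 3 levels below the root, so its codeword is 3 bits.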